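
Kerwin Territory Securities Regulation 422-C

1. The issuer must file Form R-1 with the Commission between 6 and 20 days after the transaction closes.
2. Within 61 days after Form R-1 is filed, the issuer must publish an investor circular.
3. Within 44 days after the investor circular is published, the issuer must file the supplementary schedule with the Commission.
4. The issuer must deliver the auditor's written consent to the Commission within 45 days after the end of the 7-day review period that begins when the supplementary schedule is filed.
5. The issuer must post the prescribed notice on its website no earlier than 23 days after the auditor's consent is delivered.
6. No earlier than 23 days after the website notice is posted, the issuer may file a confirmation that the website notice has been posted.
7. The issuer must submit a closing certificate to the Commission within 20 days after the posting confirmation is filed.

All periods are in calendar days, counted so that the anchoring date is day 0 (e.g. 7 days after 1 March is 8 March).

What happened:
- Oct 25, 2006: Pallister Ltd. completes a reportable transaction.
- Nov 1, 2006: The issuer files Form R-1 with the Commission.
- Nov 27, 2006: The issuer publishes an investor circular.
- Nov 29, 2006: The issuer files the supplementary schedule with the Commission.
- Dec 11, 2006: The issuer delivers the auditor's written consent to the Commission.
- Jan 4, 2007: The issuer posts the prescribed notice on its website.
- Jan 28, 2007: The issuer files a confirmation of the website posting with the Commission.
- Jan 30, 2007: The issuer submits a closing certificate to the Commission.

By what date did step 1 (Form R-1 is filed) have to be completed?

Step 1 runs from Oct 25, 2006, when the transaction closes. The window is 6–20 days after Oct 25, 2006; it closes on Nov 14, 2006.

Nov 14, 2006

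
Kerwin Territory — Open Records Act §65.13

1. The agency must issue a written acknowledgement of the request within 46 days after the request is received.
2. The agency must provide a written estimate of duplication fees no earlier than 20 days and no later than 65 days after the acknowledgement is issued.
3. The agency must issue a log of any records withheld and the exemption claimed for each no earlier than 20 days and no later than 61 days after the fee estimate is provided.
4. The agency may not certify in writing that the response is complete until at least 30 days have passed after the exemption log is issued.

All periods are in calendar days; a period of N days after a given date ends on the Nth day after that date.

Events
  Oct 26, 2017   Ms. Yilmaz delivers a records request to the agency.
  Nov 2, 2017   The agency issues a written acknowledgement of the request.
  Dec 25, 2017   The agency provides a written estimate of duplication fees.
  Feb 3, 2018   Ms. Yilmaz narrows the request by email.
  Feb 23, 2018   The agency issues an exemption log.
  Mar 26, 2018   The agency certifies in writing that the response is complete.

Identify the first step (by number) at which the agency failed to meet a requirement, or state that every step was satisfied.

(1) due by Oct 26, 2017 + 46 days = Dec 11, 2017; done Nov 2, 2017 — timely.
(2) the permitted window runs from Nov 2, 2017 + 20 = Nov 22, 2017 to Nov 2, 2017 + 65 = Jan 6, 2018; done Dec 25, 2017, which is between those dates.
(3) the permitted window runs from Dec 25, 2017 + 20 = Jan 14, 2018 to Dec 25, 2017 + 61 = Feb 24, 2018; done Feb 23, 2018, which is between those dates.
(4) permitted from Feb 23, 2018 + 30 days = Mar 25, 2018 onward; Mar 26, 2018 is on or after that date.

None — every step was satisfied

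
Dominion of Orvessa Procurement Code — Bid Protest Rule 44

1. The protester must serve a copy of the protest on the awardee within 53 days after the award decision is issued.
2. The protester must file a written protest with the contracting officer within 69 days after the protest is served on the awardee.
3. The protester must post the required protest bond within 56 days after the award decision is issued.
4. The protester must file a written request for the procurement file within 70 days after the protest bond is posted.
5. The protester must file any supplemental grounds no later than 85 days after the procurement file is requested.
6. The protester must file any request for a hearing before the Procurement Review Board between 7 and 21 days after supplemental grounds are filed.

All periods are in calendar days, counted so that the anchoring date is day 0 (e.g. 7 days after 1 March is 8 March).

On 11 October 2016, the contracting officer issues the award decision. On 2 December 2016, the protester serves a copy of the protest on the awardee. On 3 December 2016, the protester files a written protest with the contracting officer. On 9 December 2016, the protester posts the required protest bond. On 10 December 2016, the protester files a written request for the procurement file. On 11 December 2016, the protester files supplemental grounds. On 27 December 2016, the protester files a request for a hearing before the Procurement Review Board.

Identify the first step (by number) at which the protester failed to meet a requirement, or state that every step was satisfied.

Step 1: 53 days after 11 October 2016 (when the award decision is issued) is 3 December 2016; completed 2 December 2016, before the deadline.
Step 2: 69 days after 2 December 2016 (when the protest is served on the awardee) is 9 February 2017; 3 December 2016 is within that limit.
Step 3: 56 days after 11 October 2016 (when the award decision is issued) is 6 December 2016; done 9 December 2016 — 3 days late.

Step 3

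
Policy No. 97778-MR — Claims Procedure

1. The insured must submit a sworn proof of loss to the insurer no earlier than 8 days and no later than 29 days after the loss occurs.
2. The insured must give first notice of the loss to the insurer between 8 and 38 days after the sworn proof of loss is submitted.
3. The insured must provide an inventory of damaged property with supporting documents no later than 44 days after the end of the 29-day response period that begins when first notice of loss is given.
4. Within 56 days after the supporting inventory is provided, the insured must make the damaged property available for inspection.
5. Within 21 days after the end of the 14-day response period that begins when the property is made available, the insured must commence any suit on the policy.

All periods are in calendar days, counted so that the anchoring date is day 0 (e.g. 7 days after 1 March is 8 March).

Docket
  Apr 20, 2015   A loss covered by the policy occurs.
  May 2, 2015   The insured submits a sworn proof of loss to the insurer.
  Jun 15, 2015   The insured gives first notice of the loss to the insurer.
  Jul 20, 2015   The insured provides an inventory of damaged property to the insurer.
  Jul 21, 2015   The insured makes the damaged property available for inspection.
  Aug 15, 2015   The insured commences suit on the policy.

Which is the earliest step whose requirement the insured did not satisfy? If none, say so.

(1) the permitted window runs from Apr 20, 2015 + 8 = Apr 28, 2015 to Apr 20, 2015 + 29 = May 19, 2015; done May 2, 2015 — within the window.
(2) the permitted window runs from May 2, 2015 + 8 = May 10, 2015 to May 2, 2015 + 38 = Jun 9, 2015; done Jun 15, 2015 — 6 days after the window closed.
That is the first point of non-compliance.

Step 2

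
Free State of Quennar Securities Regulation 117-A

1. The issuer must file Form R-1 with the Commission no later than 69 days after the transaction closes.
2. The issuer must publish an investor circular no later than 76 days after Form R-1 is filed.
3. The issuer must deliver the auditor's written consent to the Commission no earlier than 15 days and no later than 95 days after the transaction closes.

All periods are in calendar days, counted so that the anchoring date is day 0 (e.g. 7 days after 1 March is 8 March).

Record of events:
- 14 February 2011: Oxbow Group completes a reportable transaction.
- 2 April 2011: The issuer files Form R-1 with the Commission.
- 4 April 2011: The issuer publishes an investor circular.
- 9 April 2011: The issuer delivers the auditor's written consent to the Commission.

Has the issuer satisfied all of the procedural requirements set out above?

(1) due by 14 February 2011 + 69 days = 24 April 2011; 2 April 2011 is within that limit.
(2) due by 2 April 2011 + 76 days = 17 June 2011; 4 April 2011 is within that limit.
(3) the permitted window runs from 14 February 2011 + 15 = 1 March 2011 to 14 February 2011 + 95 = 20 May 2011; 9 April 2011 falls inside that range.

Yes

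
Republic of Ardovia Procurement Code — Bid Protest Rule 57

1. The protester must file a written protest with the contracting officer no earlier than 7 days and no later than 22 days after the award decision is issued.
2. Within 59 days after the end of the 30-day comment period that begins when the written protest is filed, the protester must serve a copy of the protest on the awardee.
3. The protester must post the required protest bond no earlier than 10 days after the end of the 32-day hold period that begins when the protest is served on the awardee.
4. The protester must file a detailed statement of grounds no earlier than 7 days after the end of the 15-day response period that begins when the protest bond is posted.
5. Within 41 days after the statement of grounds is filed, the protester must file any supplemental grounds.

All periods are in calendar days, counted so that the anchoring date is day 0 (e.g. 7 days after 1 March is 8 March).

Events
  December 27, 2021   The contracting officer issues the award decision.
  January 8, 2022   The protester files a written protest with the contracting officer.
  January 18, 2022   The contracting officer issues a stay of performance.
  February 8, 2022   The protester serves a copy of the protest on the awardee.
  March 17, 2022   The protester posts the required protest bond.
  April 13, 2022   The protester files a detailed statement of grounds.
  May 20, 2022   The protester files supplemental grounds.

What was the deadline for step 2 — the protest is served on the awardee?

The written protest is filed on January 8, 2022; the 30-day comment period therefore ends February 7, 2022, and step 2 runs from that date. 59 days after February 7, 2022 is April 7, 2022.

April 7, 2022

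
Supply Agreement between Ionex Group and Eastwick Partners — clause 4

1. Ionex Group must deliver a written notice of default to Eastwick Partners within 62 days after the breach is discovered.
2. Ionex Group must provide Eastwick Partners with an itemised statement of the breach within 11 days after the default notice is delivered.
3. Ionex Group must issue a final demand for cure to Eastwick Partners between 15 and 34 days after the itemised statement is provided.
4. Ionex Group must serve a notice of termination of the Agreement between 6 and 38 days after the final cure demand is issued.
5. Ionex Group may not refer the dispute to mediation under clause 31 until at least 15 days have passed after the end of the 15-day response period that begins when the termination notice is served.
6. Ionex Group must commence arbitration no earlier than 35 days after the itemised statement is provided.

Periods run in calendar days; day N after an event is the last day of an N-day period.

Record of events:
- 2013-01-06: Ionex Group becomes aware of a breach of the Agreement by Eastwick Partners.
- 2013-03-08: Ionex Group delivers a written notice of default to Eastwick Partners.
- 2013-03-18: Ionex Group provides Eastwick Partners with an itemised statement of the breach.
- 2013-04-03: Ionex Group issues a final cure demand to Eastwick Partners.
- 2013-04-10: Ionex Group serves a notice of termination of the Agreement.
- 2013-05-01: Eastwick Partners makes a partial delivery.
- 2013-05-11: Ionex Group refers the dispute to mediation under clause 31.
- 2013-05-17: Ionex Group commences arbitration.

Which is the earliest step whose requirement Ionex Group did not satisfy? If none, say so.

(1) due by 2013-01-06 + 62 days = 2013-03-09; 2013-03-08 is within that limit.
(2) due by 2013-03-08 + 11 days = 2013-03-19; 2013-03-18 is within that limit.
(3) the permitted window runs from 2013-03-18 + 15 = 2013-04-02 to 2013-03-18 + 34 = 2013-04-21; done 2013-04-03, which is between those dates.
(4) the permitted window runs from 2013-04-03 + 6 = 2013-04-09 to 2013-04-03 + 38 = 2013-05-11; done 2013-04-10 — within the window.
(5) permitted from 2013-04-25 + 15 days = 2013-05-10 onward; done 2013-05-11, after the minimum wait.
(6) permitted from 2013-03-18 + 35 days = 2013-04-22 onward; 2013-05-17 is on or after that date.

None — every step was satisfied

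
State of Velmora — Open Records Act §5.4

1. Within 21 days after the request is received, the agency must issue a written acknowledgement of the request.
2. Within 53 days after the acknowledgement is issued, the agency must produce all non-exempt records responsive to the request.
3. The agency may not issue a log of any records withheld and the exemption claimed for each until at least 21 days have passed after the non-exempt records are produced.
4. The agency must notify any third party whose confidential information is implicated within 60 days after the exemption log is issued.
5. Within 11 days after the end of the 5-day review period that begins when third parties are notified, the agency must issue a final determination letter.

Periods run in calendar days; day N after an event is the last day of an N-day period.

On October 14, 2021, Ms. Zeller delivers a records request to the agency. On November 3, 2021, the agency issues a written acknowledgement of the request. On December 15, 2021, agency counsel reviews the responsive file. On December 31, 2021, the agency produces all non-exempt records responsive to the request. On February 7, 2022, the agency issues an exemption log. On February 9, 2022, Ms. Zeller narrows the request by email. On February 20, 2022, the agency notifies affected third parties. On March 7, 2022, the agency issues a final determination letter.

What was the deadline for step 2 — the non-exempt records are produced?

December 26, 2021

Step 2 runs from November 3, 2021, when the acknowledgement is issued. 53 days after November 3, 2021 is December 26, 2021.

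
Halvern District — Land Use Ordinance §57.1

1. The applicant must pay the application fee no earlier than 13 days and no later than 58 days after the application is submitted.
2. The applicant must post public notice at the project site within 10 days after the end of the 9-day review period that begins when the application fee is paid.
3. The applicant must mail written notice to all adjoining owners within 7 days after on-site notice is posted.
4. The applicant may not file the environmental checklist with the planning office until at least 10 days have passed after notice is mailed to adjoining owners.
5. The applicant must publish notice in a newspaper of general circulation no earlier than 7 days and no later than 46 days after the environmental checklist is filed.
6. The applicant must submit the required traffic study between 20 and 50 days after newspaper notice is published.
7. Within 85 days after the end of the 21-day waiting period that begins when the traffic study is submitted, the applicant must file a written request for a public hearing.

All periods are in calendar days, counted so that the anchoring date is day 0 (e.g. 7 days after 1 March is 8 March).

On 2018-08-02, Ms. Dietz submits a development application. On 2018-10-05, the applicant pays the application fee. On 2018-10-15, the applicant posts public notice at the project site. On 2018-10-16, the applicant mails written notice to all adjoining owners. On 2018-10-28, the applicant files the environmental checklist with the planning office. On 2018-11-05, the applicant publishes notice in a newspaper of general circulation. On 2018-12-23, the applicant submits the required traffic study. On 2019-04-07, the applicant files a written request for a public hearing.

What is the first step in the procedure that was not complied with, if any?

Step 1 — 13 and 58 days from 2018-08-02 (when the application is submitted) are 2018-08-15 and 2018-09-29 respectively; done 2018-10-05 — 6 days after the window closed.
Later steps need not be reached.

Step 1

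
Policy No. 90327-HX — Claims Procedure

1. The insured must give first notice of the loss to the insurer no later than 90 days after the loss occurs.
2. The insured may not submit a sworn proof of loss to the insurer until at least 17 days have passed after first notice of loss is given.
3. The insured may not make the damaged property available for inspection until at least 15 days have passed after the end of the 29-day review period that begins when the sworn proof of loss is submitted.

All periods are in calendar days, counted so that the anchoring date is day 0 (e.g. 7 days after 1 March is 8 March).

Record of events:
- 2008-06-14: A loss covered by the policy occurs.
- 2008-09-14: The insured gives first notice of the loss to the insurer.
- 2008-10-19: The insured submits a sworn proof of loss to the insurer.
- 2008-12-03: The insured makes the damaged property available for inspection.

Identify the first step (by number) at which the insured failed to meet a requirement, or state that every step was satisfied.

Step 1

(1) due by 2008-06-14 + 90 days = 2008-09-12; done 2008-09-14 — 2 days late.
The analysis stops there.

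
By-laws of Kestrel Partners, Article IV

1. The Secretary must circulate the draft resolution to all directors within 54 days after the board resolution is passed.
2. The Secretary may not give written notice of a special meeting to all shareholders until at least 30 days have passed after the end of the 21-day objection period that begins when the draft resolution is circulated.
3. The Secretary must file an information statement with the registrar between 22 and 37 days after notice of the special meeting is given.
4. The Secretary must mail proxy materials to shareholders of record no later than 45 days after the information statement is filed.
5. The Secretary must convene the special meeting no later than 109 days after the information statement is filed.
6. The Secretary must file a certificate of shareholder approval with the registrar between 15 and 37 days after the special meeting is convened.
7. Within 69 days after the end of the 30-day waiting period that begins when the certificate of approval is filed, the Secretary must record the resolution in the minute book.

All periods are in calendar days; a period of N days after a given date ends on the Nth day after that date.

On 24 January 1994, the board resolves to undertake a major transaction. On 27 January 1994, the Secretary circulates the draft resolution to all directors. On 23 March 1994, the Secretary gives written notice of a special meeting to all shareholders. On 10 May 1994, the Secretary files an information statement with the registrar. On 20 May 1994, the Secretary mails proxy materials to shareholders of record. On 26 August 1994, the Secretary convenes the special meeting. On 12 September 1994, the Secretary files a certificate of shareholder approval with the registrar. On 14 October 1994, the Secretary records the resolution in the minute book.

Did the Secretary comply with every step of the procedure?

Step 1: 54 days after 24 January 1994 (when the board resolution is passed) is 19 March 1994; completed 27 January 1994, before the deadline.
Step 2: the earliest permitted date is 30 days after 17 February 1994 (end of the 21-day objection period, which began when the draft resolution is circulated on 27 January 1994), i.e. 19 March 1994; done 23 March 1994 — permitted.
Step 3: the window is 22–37 days after 23 March 1994 (when notice of the special meeting is given), so 14 April 1994 through 29 April 1994; 10 May 1994 is 11 days past the end of the window.
The analysis stops there.

No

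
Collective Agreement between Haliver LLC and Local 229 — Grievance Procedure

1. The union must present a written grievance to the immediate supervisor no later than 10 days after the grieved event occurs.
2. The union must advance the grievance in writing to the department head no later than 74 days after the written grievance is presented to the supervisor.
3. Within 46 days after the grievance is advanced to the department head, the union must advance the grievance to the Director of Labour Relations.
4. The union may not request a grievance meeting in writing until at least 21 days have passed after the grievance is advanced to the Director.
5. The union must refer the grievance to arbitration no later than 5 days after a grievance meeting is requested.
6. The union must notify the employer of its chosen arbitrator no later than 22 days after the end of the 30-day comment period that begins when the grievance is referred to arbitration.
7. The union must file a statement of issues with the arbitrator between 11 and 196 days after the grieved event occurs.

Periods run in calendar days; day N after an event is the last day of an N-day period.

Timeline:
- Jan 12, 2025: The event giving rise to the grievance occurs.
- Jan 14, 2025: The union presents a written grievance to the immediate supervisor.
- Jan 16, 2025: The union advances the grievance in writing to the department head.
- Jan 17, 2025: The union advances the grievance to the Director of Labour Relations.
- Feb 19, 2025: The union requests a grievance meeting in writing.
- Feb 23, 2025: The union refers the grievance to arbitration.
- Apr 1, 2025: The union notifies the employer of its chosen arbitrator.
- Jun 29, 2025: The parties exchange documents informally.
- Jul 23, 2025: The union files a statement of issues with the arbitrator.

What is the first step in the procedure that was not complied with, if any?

None — every step was satisfied

Step 1: 10 days after Jan 12, 2025 (when the grieved event occurs) is Jan 22, 2025; done Jan 14, 2025 — timely.
Step 2: 74 days after Jan 14, 2025 (when the written grievance is presented to the supervisor) is Mar 29, 2025; completed Jan 16, 2025, before the deadline.
Step 3: 46 days after Jan 16, 2025 (when the grievance is advanced to the department head) is Mar 3, 2025; completed Jan 17, 2025, before the deadline.
Step 4: the earliest permitted date is 21 days after Jan 17, 2025 (when the grievance is advanced to the Director), i.e. Feb 7, 2025; done Feb 19, 2025, after the minimum wait.
Step 5: 5 days after Feb 19, 2025 (when a grievance meeting is requested) is Feb 24, 2025; completed Feb 23, 2025, before the deadline.
Step 6: 22 days after Mar 25, 2025 (end of the 30-day comment period, which began when the grievance is referred to arbitration on Feb 23, 2025) is Apr 16, 2025; Apr 1, 2025 is within that limit.
Step 7: the window is 11–196 days after Jan 12, 2025 (when the grieved event occurs), so Jan 23, 2025 through Jul 27, 2025; done Jul 23, 2025 — within the window.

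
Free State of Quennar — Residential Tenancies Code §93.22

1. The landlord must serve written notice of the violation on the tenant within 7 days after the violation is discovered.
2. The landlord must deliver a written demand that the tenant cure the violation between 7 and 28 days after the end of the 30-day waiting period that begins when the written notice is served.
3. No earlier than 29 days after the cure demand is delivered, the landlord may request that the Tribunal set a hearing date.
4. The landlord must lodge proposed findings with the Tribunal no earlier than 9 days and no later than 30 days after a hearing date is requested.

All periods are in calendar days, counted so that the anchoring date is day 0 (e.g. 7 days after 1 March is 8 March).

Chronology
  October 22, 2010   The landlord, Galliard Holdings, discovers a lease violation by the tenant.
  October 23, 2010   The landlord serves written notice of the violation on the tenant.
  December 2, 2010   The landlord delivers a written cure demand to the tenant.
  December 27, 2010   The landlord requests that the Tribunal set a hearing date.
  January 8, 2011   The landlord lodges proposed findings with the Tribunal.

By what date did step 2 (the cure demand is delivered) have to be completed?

December 20, 2010

The written notice is served on October 23, 2010; the 30-day waiting period therefore ends November 22, 2010, and step 2 runs from that date. The window is 7–28 days after November 22, 2010; it closes on December 20, 2010.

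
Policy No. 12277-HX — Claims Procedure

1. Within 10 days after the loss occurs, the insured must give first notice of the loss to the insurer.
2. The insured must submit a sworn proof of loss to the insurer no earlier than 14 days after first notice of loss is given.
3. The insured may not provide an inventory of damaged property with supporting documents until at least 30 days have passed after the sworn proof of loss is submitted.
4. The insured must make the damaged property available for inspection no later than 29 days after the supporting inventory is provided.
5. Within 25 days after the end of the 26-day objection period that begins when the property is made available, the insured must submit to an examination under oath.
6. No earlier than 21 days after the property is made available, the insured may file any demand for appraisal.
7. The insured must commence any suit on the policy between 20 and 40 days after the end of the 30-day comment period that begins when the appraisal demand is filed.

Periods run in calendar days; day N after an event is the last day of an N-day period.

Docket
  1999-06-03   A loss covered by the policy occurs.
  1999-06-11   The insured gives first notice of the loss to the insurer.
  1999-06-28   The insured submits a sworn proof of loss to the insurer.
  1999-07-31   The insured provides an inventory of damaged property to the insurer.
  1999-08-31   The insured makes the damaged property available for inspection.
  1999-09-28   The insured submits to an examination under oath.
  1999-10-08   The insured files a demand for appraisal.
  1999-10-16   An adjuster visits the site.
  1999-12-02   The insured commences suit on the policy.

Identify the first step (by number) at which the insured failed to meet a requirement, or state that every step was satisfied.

Step 4

Step 1: 10 days after 1999-06-03 (when the loss occurs) is 1999-06-13; completed 1999-06-11, before the deadline.
Step 2: the earliest permitted date is 14 days after 1999-06-11 (when first notice of loss is given), i.e. 1999-06-25; done 1999-06-28, after the minimum wait.
Step 3: the earliest permitted date is 30 days after 1999-06-28 (when the sworn proof of loss is submitted), i.e. 1999-07-28; 1999-07-31 is on or after that date.
Step 4: 29 days after 1999-07-31 (when the supporting inventory is provided) is 1999-08-29; not done until 1999-08-31, 2 days after the deadline.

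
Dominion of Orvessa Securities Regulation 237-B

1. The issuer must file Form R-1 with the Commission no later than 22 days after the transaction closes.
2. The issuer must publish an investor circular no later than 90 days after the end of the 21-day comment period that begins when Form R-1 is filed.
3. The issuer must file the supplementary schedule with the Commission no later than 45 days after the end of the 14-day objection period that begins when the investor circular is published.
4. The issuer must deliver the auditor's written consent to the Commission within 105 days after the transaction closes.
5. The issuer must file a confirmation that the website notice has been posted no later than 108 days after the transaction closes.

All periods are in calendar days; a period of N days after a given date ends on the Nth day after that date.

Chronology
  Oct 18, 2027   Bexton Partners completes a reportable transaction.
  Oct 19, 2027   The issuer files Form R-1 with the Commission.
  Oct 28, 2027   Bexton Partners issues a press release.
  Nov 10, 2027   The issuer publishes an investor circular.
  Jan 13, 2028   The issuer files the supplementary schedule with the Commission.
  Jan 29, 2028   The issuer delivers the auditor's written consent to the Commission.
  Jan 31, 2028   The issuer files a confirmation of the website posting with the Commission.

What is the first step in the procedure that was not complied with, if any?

Step 3

Step 1: 22 days after Oct 18, 2027 (when the transaction closes) is Nov 9, 2027; completed Oct 19, 2027, before the deadline.
Step 2: 90 days after Nov 9, 2027 (end of the 21-day comment period, which began when Form R-1 is filed on Oct 19, 2027) is Feb 7, 2028; completed Nov 10, 2027, before the deadline.
Step 3: 45 days after Nov 24, 2027 (end of the 14-day objection period, which began when the investor circular is published on Nov 10, 2027) is Jan 8, 2028; done Jan 13, 2028 — 5 days late.
Later steps need not be reached.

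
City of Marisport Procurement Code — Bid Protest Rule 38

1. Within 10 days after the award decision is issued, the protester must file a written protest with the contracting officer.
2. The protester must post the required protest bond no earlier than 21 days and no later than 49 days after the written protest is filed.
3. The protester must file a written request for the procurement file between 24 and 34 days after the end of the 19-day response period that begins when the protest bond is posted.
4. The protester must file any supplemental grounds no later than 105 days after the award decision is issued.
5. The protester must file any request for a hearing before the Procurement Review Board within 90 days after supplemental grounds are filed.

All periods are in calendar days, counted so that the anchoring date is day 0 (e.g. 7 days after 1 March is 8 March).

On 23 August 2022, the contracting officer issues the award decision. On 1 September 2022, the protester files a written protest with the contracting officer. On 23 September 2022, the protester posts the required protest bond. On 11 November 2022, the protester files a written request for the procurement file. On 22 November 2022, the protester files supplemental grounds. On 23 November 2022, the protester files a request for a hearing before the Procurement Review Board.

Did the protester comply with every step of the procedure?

Step 1: 10 days after 23 August 2022 (when the award decision is issued) is 2 September 2022; 1 September 2022 is within that limit.
Step 2: the window is 21–49 days after 1 September 2022 (when the written protest is filed), so 22 September 2022 through 20 October 2022; 23 September 2022 falls inside that range.
Step 3: the window is 24–34 days after 12 October 2022 (end of the 19-day response period, which began when the protest bond is posted on 23 September 2022), so 5 November 2022 through 15 November 2022; done 11 November 2022, which is between those dates.
Step 4: 105 days after 23 August 2022 (when the award decision is issued) is 6 December 2022; completed 22 November 2022, before the deadline.
Step 5: 90 days after 22 November 2022 (when supplemental grounds are filed) is 20 February 2023; 23 November 2022 is within that limit.

Yes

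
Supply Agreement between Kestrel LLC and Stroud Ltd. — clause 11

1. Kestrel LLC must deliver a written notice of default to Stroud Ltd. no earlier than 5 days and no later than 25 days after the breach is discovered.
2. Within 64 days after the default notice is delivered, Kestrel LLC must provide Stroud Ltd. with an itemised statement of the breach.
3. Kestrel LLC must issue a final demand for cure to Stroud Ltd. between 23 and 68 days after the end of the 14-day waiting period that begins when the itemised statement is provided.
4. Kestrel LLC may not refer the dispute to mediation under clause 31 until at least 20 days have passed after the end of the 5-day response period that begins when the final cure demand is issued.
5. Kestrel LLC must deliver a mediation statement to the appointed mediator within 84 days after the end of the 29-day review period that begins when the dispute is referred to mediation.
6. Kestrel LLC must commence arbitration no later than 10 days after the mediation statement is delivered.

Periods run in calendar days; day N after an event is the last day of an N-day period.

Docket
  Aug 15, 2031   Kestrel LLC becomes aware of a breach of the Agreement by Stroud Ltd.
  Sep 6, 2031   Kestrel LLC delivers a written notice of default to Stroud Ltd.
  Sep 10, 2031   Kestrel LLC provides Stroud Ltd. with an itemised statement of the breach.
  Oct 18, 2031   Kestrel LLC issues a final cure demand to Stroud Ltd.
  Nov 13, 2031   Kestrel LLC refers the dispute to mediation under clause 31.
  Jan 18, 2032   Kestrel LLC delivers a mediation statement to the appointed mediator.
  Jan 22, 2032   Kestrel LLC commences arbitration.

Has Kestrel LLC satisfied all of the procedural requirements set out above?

Yes

Step 1 — 5 and 25 days from Aug 15, 2031 (when the breach is discovered) are Aug 20, 2031 and Sep 9, 2031 respectively; done Sep 6, 2031, which is between those dates.
Step 2 — counting 64 days from Sep 6, 2031 (when the default notice is delivered) gives a deadline of Nov 9, 2031; done Sep 10, 2031 — timely.
Step 3 — 23 and 68 days from Sep 24, 2031 (end of the 14-day waiting period, which began when the itemised statement is provided on Sep 10, 2031) are Oct 17, 2031 and Dec 1, 2031 respectively; Oct 18, 2031 falls inside that range.
Step 4 — must wait 20 days from Oct 23, 2031 (end of the 5-day response period, which began when the final cure demand is issued on Oct 18, 2031), so not before Nov 12, 2031; done Nov 13, 2031, after the minimum wait.
Step 5 — counting 84 days from Dec 12, 2031 (end of the 29-day review period, which began when the dispute is referred to mediation on Nov 13, 2031) gives a deadline of Mar 5, 2032; done Jan 18, 2032 — timely.
Step 6 — counting 10 days from Jan 18, 2032 (when the mediation statement is delivered) gives a deadline of Jan 28, 2032; done Jan 22, 2032 — timely.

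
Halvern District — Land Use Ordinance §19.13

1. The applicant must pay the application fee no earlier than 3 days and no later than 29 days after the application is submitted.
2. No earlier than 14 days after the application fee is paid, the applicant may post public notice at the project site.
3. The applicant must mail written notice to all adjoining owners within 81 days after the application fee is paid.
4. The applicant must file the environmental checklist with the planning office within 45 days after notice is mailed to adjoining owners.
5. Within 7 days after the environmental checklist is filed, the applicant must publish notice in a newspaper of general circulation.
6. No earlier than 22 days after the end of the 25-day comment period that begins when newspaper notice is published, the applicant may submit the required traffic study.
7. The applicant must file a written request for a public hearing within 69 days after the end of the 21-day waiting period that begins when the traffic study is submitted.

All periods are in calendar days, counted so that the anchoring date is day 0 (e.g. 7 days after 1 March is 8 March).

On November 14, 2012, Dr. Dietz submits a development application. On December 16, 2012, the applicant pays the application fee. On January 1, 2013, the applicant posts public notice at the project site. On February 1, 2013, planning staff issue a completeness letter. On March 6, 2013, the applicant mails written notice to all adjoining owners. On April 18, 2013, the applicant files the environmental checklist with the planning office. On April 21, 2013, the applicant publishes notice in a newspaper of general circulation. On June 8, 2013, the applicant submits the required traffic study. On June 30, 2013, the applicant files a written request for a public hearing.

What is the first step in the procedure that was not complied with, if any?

Step 1: the window is 3–29 days after November 14, 2012 (when the application is submitted), so November 17, 2012 through December 13, 2012; done December 16, 2012 — 3 days after the window closed.
That is the first point of non-compliance.

Step 1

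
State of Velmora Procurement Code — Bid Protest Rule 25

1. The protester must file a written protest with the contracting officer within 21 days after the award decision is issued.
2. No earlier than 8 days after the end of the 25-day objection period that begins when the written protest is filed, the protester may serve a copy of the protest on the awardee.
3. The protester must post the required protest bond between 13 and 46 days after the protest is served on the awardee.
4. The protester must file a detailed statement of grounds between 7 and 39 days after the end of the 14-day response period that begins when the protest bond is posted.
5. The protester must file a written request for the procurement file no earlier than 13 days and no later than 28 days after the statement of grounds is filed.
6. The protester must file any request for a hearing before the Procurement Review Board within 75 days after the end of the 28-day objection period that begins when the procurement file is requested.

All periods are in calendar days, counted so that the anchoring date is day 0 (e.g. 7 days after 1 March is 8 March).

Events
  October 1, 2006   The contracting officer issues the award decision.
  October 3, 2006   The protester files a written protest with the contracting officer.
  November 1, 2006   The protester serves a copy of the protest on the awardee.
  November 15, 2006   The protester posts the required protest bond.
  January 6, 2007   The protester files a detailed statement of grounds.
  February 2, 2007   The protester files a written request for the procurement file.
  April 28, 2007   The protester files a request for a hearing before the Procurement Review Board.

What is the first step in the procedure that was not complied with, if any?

Step 2

Step 1 — counting 21 days from October 1, 2006 (when the award decision is issued) gives a deadline of October 22, 2006; completed October 3, 2006, before the deadline.
Step 2 — must wait 8 days from October 28, 2006 (end of the 25-day objection period, which began when the written protest is filed on October 3, 2006), so not before November 5, 2006; done November 1, 2006 — 4 days too early.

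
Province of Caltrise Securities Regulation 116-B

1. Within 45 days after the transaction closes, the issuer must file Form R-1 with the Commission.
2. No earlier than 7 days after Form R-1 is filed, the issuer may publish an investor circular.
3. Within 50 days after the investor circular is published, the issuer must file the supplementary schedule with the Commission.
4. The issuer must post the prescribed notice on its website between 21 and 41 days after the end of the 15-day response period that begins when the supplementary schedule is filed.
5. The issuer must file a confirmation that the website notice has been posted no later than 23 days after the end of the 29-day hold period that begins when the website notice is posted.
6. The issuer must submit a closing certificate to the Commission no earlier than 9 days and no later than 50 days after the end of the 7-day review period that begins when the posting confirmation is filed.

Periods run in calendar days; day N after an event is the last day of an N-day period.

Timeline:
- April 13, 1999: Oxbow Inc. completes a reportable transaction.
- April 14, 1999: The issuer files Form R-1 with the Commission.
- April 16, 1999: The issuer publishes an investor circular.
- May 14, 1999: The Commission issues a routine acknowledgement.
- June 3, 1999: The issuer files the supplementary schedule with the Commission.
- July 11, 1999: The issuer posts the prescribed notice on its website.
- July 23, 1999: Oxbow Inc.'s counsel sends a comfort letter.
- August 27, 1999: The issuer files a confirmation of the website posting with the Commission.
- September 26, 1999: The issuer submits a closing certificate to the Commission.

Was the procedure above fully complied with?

No

Step 1: 45 days after April 13, 1999 (when the transaction closes) is May 28, 1999; April 14, 1999 is within that limit.
Step 2: the earliest permitted date is 7 days after April 14, 1999 (when Form R-1 is filed), i.e. April 21, 1999; done April 16, 1999 — 5 days too early.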